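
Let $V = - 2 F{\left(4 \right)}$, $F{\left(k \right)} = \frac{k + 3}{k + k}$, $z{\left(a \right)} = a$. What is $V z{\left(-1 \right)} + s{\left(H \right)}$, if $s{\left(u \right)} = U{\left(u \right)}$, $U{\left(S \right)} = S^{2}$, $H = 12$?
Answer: $\frac{583}{4} \approx 145.75$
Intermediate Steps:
$s{\left(u \right)} = u^{2}$
$F{\left(k \right)} = \frac{3 + k}{2 k}$
$V = - \frac{7}{4}$ ($V = - 2 \frac{3 + 4}{2 \cdot 4} = - 2 \cdot \frac{1}{2} \cdot \frac{1}{4} \cdot 7 = \left(-2\right) \frac{7}{8} = - \frac{7}{4} \approx -1.75$)
$V z{\left(-1 \right)} + s{\left(H \right)} = \left(- \frac{7}{4}\right) \left(-1\right) + 12^{2} = \frac{7}{4} + 144 = \frac{583}{4}$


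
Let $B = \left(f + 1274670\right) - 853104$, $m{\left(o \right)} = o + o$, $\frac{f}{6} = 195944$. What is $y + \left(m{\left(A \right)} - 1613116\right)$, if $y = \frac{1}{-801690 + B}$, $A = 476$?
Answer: $- \frac{1282540948559}{795540} \approx -1.6122 \cdot 10^{6}$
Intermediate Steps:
$f = 1175664$ ($f = 6 \cdot 195944 = 1175664$)
$m{\left(o \right)} = 2 o$
$B = 1597230$ ($B = \left(1175664 + 1274670\right) - 853104 = 2450334 - 853104 = 1597230$)
$y = \frac{1}{795540}$ ($y = \frac{1}{-801690 + 1597230} = \frac{1}{795540} \approx 1.257 \cdot 10^{-6}$)
$y + \left(m{\left(A \right)} - 1613116\right) = \frac{1}{795540} + \left(2 \cdot 476 - 1613116\right) = \frac{1}{795540} + \left(952 - 1613116\right) = \frac{1}{795540} - 1612164 = - \frac{1282540948559}{795540}$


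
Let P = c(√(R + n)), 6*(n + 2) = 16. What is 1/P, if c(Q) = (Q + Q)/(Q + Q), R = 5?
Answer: 1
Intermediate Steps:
n = ⅔ (n = -2 + (⅙)*16 = -2 + 8/3 = ⅔ ≈ 0.66667)
c(Q) = 1 (c(Q) = (2*Q)/((2*Q)) = (2*Q)*(1/(2*Q)) = 1)
P = 1
1/P = 1/1 = 1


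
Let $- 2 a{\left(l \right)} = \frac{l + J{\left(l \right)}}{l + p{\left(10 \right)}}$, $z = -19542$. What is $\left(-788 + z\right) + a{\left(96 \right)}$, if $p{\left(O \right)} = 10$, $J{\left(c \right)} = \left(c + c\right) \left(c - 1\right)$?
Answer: $- \frac{1082074}{53} \approx -20417.0$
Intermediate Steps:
$J{\left(c \right)} = 2 c \left(-1 + c\right)$
$a{\left(l \right)} = - \frac{l + 2 l \left(-1 + l\right)}{2 \left(10 + l\right)}$ ($a{\left(l \right)} = - \frac{\left(l + 2 l \left(-1 + l\right)\right) \frac{1}{l + 10}}{2} = - \frac{\left(l + 2 l \left(-1 + l\right)\right) \frac{1}{10 + l}}{2} = - \frac{\frac{1}{10 + l} \left(l + 2 l \left(-1 + l\right)\right)}{2} = - \frac{l + 2 l \left(-1 + l\right)}{2 \left(10 + l\right)}$)
$\left(-788 + z\right) + a{\left(96 \right)} = \left(-788 - 19542\right) + \frac{1}{2} \cdot 96 \frac{1}{10 + 96} \left(1 - 192\right) = -20330 + \frac{1}{2} \cdot 96 \cdot \frac{1}{106} \left(1 - 192\right) = -20330 + \frac{1}{2} \cdot 96 \cdot \frac{1}{106} \left(-191\right) = -20330 - \frac{4584}{53} = - \frac{1082074}{53}$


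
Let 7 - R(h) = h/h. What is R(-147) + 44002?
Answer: 44008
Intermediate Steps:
R(h) = 6 (R(h) = 7 - h/h = 7 - 1*1 = 7 - 1 = 6)
R(-147) + 44002 = 6 + 44002 = 44008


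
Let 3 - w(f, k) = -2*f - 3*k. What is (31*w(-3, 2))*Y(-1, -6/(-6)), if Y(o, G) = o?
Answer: -93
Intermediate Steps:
w(f, k) = 3 + 2*f + 3*k (w(f, k) = 3 - (-2*f - 3*k) = 3 - (-3*k - 2*f) = 3 + (2*f + 3*k) = 3 + 2*f + 3*k)
(31*w(-3, 2))*Y(-1, -6/(-6)) = (31*(3 + 2*(-3) + 3*2))*(-1) = (31*(3 - 6 + 6))*(-1) = (31*3)*(-1) = 93*(-1) = -93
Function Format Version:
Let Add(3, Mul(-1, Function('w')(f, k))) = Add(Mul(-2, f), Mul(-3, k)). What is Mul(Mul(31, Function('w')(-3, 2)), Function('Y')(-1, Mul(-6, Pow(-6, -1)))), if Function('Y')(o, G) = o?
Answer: -93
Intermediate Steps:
Function('w')(f, k) = Add(3, Mul(2, f), Mul(3, k)) (Function('w')(f, k) = Add(3, Mul(-1, Add(Mul(-2, f), Mul(-3, k)))) = Add(3, Mul(-1, Add(Mul(-3, k), Mul(-2, f)))) = Add(3, Add(Mul(2, f), Mul(3, k))) = Add(3, Mul(2, f), Mul(3, k)))
Mul(Mul(31, Function('w')(-3, 2)), Function('Y')(-1, Mul(-6, Pow(-6, -1)))) = Mul(Mul(31, Add(3, Mul(2, -3), Mul(3, 2))), -1) = Mul(Mul(31, Add(3, -6, 6)), -1) = Mul(Mul(31, 3), -1) = Mul(93, -1) = -93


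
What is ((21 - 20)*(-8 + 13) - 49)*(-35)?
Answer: 1540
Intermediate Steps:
((21 - 20)*(-8 + 13) - 49)*(-35) = (1*5 - 49)*(-35) = (5 - 49)*(-35) = -44*(-35) = 1540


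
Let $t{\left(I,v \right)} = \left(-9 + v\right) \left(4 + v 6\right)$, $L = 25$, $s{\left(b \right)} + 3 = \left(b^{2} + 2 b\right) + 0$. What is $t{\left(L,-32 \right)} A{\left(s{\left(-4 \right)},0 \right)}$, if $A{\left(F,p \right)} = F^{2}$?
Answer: $192700$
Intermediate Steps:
$s{\left(b \right)} = -3 + b^{2} + 2 b$ ($s{\left(b \right)} = -3 + \left(\left(b^{2} + 2 b\right) + 0\right) = -3 + \left(b^{2} + 2 b\right) = -3 + b^{2} + 2 b$)
$t{\left(I,v \right)} = \left(-9 + v\right) \left(4 + 6 v\right)$
$t{\left(L,-32 \right)} A{\left(s{\left(-4 \right)},0 \right)} = \left(-36 - -1600 + 6 \left(-32\right)^{2}\right) \left(-3 + \left(-4\right)^{2} + 2 \left(-4\right)\right)^{2} = \left(-36 + 1600 + 6 \cdot 1024\right) \left(-3 + 16 - 8\right)^{2} = \left(-36 + 1600 + 6144\right) 5^{2} = 7708 \cdot 25 = 192700$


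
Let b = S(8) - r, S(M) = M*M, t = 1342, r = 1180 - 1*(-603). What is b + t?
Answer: -377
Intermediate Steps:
r = 1783 (r = 1180 + 603 = 1783)
S(M) = M**2
b = -1719 (b = 8**2 - 1*1783 = 64 - 1783 = -1719)
b + t = -1719 + 1342 = -377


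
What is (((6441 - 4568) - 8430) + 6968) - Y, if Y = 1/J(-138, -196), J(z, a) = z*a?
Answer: 11116727/27048 ≈ 411.00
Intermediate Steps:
J(z, a) = a*z
Y = 1/27048 (Y = 1/(-196*(-138)) = 1/27048 ≈ 3.6971e-5)
(((6441 - 4568) - 8430) + 6968) - Y = (((6441 - 4568) - 8430) + 6968) - 1*1/27048 = ((1873 - 8430) + 6968) - 1/27048 = (-6557 + 6968) - 1/27048 = 411 - 1/27048 = 11116727/27048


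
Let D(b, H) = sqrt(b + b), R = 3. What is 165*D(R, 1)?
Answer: 165*sqrt(6) ≈ 404.17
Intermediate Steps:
D(b, H) = sqrt(2)*sqrt(b) (D(b, H) = sqrt(2*b) = sqrt(2)*sqrt(b))
165*D(R, 1) = 165*(sqrt(2)*sqrt(3)) = 165*sqrt(6)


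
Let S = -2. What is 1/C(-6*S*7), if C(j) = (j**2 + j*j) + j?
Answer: 1/14196 ≈ 7.0442e-5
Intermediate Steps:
C(j) = j + 2*j**2 (C(j) = (j**2 + j**2) + j = 2*j**2 + j = j + 2*j**2)
1/C(-6*S*7) = 1/((-6*(-2)*7)*(1 + 2*(-6*(-2)*7))) = 1/((12*7)*(1 + 2*(12*7))) = 1/(84*(1 + 2*84)) = 1/(84*(1 + 168)) = 1/(84*169) = 1/14196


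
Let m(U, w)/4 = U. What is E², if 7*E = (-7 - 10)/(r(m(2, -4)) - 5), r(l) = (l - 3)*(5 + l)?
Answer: 289/176400 ≈ 0.0016383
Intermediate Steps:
m(U, w) = 4*U
r(l) = (-3 + l)*(5 + l)
E = -17/420 (E = ((-7 - 10)/((-15 + (4*2)² + 2*(4*2)) - 5))/7 = (-17/((-15 + 8² + 2*8) - 5))/7 = (-17/((-15 + 64 + 16) - 5))/7 = (-17/(65 - 5))/7 = (-17/60)/7 = (-17*1/60)/7 = (⅐)*(-17/60) = -17/420 ≈ -0.040476)
E² = (-17/420)² = 289/176400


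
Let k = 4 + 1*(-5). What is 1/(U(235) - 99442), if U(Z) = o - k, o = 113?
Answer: -1/99328 ≈ -1.0068e-5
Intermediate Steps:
k = -1 (k = 4 - 5 = -1)
U(Z) = 114 (U(Z) = 113 - 1*(-1) = 113 + 1 = 114)
1/(U(235) - 99442) = 1/(114 - 99442) = 1/(-99328) = -1/99328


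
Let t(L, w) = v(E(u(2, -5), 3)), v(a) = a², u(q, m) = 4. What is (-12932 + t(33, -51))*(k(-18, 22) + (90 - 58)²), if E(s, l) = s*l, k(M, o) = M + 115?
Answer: -14335348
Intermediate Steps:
k(M, o) = 115 + M
E(s, l) = l*s
t(L, w) = 144 (t(L, w) = (3*4)² = 12² = 144)
(-12932 + t(33, -51))*(k(-18, 22) + (90 - 58)²) = (-12932 + 144)*((115 - 18) + (90 - 58)²) = -12788*(97 + 32²) = -12788*(97 + 1024) = -12788*1121 = -14335348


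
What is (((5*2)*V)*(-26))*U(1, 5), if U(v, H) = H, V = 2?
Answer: -2600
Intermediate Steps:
(((5*2)*V)*(-26))*U(1, 5) = (((5*2)*2)*(-26))*5 = ((10*2)*(-26))*5 = (20*(-26))*5 = -520*5 = -2600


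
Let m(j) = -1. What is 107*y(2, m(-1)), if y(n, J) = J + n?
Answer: 107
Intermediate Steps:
107*y(2, m(-1)) = 107*(-1 + 2) = 107*1 = 107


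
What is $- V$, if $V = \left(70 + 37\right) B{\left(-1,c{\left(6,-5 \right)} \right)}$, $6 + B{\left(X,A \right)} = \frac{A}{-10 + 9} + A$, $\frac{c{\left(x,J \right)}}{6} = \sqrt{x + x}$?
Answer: $642$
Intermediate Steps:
$c{\left(x,J \right)} = 6 \sqrt{2} \sqrt{x}$ ($c{\left(x,J \right)} = 6 \sqrt{x + x} = 6 \sqrt{2 x} = 6 \sqrt{2} \sqrt{x}$)
$B{\left(X,A \right)} = -6$ ($B{\left(X,A \right)} = -6 + \left(\frac{A}{-10 + 9} + A\right) = -6 + \left(\frac{A}{-1} + A\right) = -6 + \left(- A + A\right) = -6 + 0 = -6$)
$V = -642$ ($V = \left(70 + 37\right) \left(-6\right) = 107 \left(-6\right) = -642$)
$- V = \left(-1\right) \left(-642\right) = 642$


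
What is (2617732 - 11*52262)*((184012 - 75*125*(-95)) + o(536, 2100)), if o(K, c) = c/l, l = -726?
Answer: 265633270651950/121 ≈ 2.1953e+12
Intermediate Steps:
o(K, c) = -c/726 (o(K, c) = c/(-726) = c*(-1/726) = -c/726)
(2617732 - 11*52262)*((184012 - 75*125*(-95)) + o(536, 2100)) = (2617732 - 11*52262)*((184012 - 75*125*(-95)) - 1/726*2100) = (2617732 - 574882)*((184012 - 9375*(-95)) - 350/121) = 2042850*((184012 - 1*(-890625)) - 350/121) = 2042850*((184012 + 890625) - 350/121) = 2042850*(1074637 - 350/121) = 2042850*(130030727/121) = 265633270651950/121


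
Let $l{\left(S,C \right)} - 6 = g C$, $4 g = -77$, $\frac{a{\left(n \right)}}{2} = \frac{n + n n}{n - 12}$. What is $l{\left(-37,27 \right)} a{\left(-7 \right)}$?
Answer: $\frac{43155}{19} \approx 2271.3$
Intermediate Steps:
$a{\left(n \right)} = \frac{2 \left(n + n^{2}\right)}{-12 + n}$ ($a{\left(n \right)} = 2 \frac{n + n n}{n - 12} = 2 \frac{n + n^{2}}{-12 + n} = \frac{2 \left(n + n^{2}\right)}{-12 + n}$)
$g = - \frac{77}{4}$ ($g = \frac{1}{4} \left(-77\right) = - \frac{77}{4} \approx -19.25$)
$l{\left(S,C \right)} = 6 - \frac{77 C}{4}$
$l{\left(-37,27 \right)} a{\left(-7 \right)} = \left(6 - \frac{2079}{4}\right) 2 \left(-7\right) \frac{1}{-12 - 7} \left(1 - 7\right) = \left(6 - \frac{2079}{4}\right) 2 \left(-7\right) \frac{1}{-19} \left(-6\right) = - \frac{2055 \cdot 2 \left(-7\right) \left(- \frac{1}{19}\right) \left(-6\right)}{4} = \left(- \frac{2055}{4}\right) \left(- \frac{84}{19}\right) = \frac{43155}{19}$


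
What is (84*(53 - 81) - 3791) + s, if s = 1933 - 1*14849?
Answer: -19059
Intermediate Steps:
s = -12916 (s = 1933 - 14849 = -12916)
(84*(53 - 81) - 3791) + s = (84*(53 - 81) - 3791) - 12916 = (84*(-28) - 3791) - 12916 = (-2352 - 3791) - 12916 = -6143 - 12916 = -19059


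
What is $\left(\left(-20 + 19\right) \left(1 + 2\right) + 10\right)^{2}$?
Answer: $49$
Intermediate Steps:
$\left(\left(-20 + 19\right) \left(1 + 2\right) + 10\right)^{2} = \left(\left(-1\right) 3 + 10\right)^{2} = \left(-3 + 10\right)^{2} = 7^{2} = 49$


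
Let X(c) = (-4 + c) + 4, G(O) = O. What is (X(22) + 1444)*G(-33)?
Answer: -48378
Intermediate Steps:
X(c) = c
(X(22) + 1444)*G(-33) = (22 + 1444)*(-33) = 1466*(-33) = -48378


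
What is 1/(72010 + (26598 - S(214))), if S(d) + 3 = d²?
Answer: 1/52815 ≈ 1.8934e-5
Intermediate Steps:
S(d) = -3 + d²
1/(72010 + (26598 - S(214))) = 1/(72010 + (26598 - (-3 + 214²))) = 1/(72010 + (26598 - (-3 + 45796))) = 1/(72010 + (26598 - 1*45793)) = 1/(72010 + (26598 - 45793)) = 1/(72010 - 19195) = 1/52815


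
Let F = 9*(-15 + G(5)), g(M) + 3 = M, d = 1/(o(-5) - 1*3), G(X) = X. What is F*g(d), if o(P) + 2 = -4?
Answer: 280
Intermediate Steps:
o(P) = -6 (o(P) = -2 - 4 = -6)
d = -⅑ (d = 1/(-6 - 1*3) = 1/(-6 - 3) = 1/(-9) = -⅑ ≈ -0.11111)
g(M) = -3 + M
F = -90 (F = 9*(-15 + 5) = 9*(-10) = -90)
F*g(d) = -90*(-3 - ⅑) = -90*(-28/9) = 280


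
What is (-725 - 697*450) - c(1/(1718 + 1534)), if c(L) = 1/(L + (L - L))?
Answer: -317627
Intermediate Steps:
c(L) = 1/L (c(L) = 1/(L + 0) = 1/L)
(-725 - 697*450) - c(1/(1718 + 1534)) = (-725 - 697*450) - 1/(1/(1718 + 1534)) = (-725 - 313650) - 1/(1/3252) = -314375 - 1/1/3252 = -314375 - 1*3252 = -314375 - 3252 = -317627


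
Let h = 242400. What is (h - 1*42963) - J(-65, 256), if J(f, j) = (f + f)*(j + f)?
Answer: 224267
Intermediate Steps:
J(f, j) = 2*f*(f + j) (J(f, j) = (2*f)*(f + j) = 2*f*(f + j))
(h - 1*42963) - J(-65, 256) = (242400 - 1*42963) - 2*(-65)*(-65 + 256) = (242400 - 42963) - 2*(-65)*191 = 199437 - 1*(-24830) = 199437 + 24830 = 224267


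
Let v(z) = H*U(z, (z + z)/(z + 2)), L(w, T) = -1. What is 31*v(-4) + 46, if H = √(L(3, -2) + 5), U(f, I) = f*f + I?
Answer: 1286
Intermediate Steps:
U(f, I) = I + f² (U(f, I) = f² + I = I + f²)
H = 2 (H = √(-1 + 5) = √4 = 2)
v(z) = 2*z² + 4*z/(2 + z) (v(z) = 2*((z + z)/(z + 2) + z²) = 2*((2*z)/(2 + z) + z²) = 2*(2*z/(2 + z) + z²) = 2*(z² + 2*z/(2 + z)) = 2*z² + 4*z/(2 + z))
31*v(-4) + 46 = 31*(2*(-4)*(2 - 4*(2 - 4))/(2 - 4)) + 46 = 31*(2*(-4)*(2 - 4*(-2))/(-2)) + 46 = 31*(2*(-4)*(-½)*(2 + 8)) + 46 = 31*(2*(-4)*(-½)*10) + 46 = 31*40 + 46 = 1240 + 46 = 1286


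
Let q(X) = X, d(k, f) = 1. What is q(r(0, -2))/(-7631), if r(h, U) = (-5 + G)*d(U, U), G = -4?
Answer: 9/7631 ≈ 0.0011794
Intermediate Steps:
r(h, U) = -9 (r(h, U) = (-5 - 4)*1 = -9*1 = -9)
q(r(0, -2))/(-7631) = -9/(-7631) = -9*(-1/7631) = 9/7631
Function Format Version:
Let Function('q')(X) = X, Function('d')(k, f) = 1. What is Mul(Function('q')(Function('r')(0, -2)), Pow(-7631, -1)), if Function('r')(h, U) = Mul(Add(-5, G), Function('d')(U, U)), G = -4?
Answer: Rational(9, 7631) ≈ 0.0011794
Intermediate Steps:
Function('r')(h, U) = -9 (Function('r')(h, U) = Mul(Add(-5, -4), 1) = Mul(-9, 1) = -9)
Mul(Function('q')(Function('r')(0, -2)), Pow(-7631, -1)) = Mul(-9, Pow(-7631, -1)) = Mul(-9, Rational(-1, 7631)) = Rational(9, 7631)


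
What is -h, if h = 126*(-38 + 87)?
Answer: -6174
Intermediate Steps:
h = 6174 (h = 126*49 = 6174)
-h = -1*6174 = -6174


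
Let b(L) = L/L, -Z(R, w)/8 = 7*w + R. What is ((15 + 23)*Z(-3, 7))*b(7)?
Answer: -13984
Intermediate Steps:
Z(R, w) = -56*w - 8*R (Z(R, w) = -8*(7*w + R) = -8*(R + 7*w) = -56*w - 8*R)
b(L) = 1
((15 + 23)*Z(-3, 7))*b(7) = ((15 + 23)*(-56*7 - 8*(-3)))*1 = (38*(-392 + 24))*1 = (38*(-368))*1 = -13984*1 = -13984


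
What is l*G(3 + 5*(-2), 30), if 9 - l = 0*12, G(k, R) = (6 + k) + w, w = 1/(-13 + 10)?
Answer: -12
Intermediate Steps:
w = -1/3 (w = 1/(-3) = -1/3 ≈ -0.33333)
G(k, R) = 17/3 + k (G(k, R) = (6 + k) - 1/3 = 17/3 + k)
l = 9 (l = 9 - 0*12 = 9 - 1*0 = 9 + 0 = 9)
l*G(3 + 5*(-2), 30) = 9*(17/3 + (3 + 5*(-2))) = 9*(17/3 + (3 - 10)) = 9*(17/3 - 7) = 9*(-4/3) = -12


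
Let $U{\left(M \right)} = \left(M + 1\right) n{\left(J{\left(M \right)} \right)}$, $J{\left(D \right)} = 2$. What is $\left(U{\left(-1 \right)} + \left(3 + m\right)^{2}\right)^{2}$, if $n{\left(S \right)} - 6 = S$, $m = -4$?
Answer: $1$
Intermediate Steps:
$n{\left(S \right)} = 6 + S$
$U{\left(M \right)} = 8 + 8 M$ ($U{\left(M \right)} = \left(M + 1\right) \left(6 + 2\right) = \left(1 + M\right) 8 = 8 + 8 M$)
$\left(U{\left(-1 \right)} + \left(3 + m\right)^{2}\right)^{2} = \left(\left(8 + 8 \left(-1\right)\right) + \left(3 - 4\right)^{2}\right)^{2} = \left(\left(8 - 8\right) + \left(-1\right)^{2}\right)^{2} = \left(0 + 1\right)^{2} = 1^{2} = 1$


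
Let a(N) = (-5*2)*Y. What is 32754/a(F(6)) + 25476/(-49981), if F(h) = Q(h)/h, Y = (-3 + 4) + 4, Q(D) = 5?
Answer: -819175737/1249525 ≈ -655.59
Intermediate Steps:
Y = 5 (Y = 1 + 4 = 5)
F(h) = 5/h
a(N) = -50 (a(N) = -5*2*5 = -10*5 = -50)
32754/a(F(6)) + 25476/(-49981) = 32754/(-50) + 25476/(-49981) = 32754*(-1/50) + 25476*(-1/49981) = -16377/25 - 25476/49981 = -819175737/1249525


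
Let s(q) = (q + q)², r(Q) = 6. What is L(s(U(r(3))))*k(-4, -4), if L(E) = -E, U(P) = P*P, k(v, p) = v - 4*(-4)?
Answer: -62208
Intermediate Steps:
k(v, p) = 16 + v (k(v, p) = v + 16 = 16 + v)
U(P) = P²
s(q) = 4*q² (s(q) = (2*q)² = 4*q²)
L(s(U(r(3))))*k(-4, -4) = (-4*(6²)²)*(16 - 4) = -4*36²*12 = -4*1296*12 = -1*5184*12 = -5184*12 = -62208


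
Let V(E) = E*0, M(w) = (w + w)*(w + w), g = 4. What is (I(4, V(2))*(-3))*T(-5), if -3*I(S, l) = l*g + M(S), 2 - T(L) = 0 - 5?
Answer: 448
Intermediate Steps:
M(w) = 4*w**2 (M(w) = (2*w)*(2*w) = 4*w**2)
T(L) = 7 (T(L) = 2 - (0 - 5) = 2 - 1*(-5) = 2 + 5 = 7)
V(E) = 0
I(S, l) = -4*l/3 - 4*S**2/3 (I(S, l) = -(l*4 + 4*S**2)/3 = -(4*l + 4*S**2)/3 = -4*l/3 - 4*S**2/3)
(I(4, V(2))*(-3))*T(-5) = ((-4/3*0 - 4/3*4**2)*(-3))*7 = ((0 - 4/3*16)*(-3))*7 = ((0 - 64/3)*(-3))*7 = -64/3*(-3)*7 = 64*7 = 448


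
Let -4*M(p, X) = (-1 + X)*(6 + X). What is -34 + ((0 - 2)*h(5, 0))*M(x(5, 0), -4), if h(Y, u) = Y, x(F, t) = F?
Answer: -59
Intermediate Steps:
M(p, X) = -(-1 + X)*(6 + X)/4
-34 + ((0 - 2)*h(5, 0))*M(x(5, 0), -4) = -34 + ((0 - 2)*5)*(3/2 - 5/4*(-4) - 1/4*(-4)**2) = -34 + (-2*5)*(3/2 + 5 - 1/4*16) = -34 - 10*(3/2 + 5 - 4) = -34 - 10*5/2 = -34 - 25 = -59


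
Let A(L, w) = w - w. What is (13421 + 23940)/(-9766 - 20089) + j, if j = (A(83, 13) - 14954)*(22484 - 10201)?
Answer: -5483765899971/29855 ≈ -1.8368e+8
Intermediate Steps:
A(L, w) = 0
j = -183679982 (j = (0 - 14954)*(22484 - 10201) = -14954*12283 = -183679982)
(13421 + 23940)/(-9766 - 20089) + j = (13421 + 23940)/(-9766 - 20089) - 183679982 = 37361/(-29855) - 183679982 = 37361*(-1/29855) - 183679982 = -37361/29855 - 183679982 = -5483765899971/29855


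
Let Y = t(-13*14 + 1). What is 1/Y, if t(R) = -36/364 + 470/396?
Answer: 18018/19603 ≈ 0.91914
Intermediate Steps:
t(R) = 19603/18018 (t(R) = -36*1/364 + 470*(1/396) = -9/91 + 235/198 = 19603/18018)
Y = 19603/18018 ≈ 1.0880
1/Y = 1/(19603/18018) = 18018/19603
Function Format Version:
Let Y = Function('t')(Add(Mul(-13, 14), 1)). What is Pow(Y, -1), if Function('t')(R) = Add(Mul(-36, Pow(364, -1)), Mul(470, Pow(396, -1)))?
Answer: Rational(18018, 19603) ≈ 0.91914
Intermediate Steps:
Function('t')(R) = Rational(19603, 18018) (Function('t')(R) = Add(Mul(-36, Rational(1, 364)), Mul(470, Rational(1, 396))) = Add(Rational(-9, 91), Rational(235, 198)) = Rational(19603, 18018))
Y = Rational(19603, 18018) ≈ 1.0880
Pow(Y, -1) = Pow(Rational(19603, 18018), -1) = Rational(18018, 19603)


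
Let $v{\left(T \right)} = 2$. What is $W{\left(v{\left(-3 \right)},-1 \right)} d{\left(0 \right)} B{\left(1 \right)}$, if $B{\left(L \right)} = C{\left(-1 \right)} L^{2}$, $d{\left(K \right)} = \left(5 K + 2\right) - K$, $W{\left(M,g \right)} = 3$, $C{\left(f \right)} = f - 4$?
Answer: $-30$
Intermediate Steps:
$C{\left(f \right)} = -4 + f$ ($C{\left(f \right)} = f - 4 = -4 + f$)
$d{\left(K \right)} = 2 + 4 K$ ($d{\left(K \right)} = \left(2 + 5 K\right) - K = 2 + 4 K$)
$B{\left(L \right)} = - 5 L^{2}$ ($B{\left(L \right)} = \left(-4 - 1\right) L^{2} = - 5 L^{2}$)
$W{\left(v{\left(-3 \right)},-1 \right)} d{\left(0 \right)} B{\left(1 \right)} = 3 \left(2 + 4 \cdot 0\right) \left(- 5 \cdot 1^{2}\right) = 3 \left(2 + 0\right) \left(\left(-5\right) 1\right) = 3 \cdot 2 \left(-5\right) = 6 \left(-5\right) = -30$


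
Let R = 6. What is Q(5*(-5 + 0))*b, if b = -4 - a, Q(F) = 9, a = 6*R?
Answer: -360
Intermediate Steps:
a = 36 (a = 6*6 = 36)
b = -40 (b = -4 - 1*36 = -4 - 36 = -40)
Q(5*(-5 + 0))*b = 9*(-40) = -360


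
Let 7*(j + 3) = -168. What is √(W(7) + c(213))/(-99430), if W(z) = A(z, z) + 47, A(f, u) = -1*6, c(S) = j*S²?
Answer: -I*√1224922/99430 ≈ -0.011131*I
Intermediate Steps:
j = -27 (j = -3 + (⅐)*(-168) = -3 - 24 = -27)
c(S) = -27*S²
A(f, u) = -6
W(z) = 41 (W(z) = -6 + 47 = 41)
√(W(7) + c(213))/(-99430) = √(41 - 27*213²)/(-99430) = √(41 - 27*45369)*(-1/99430) = √(41 - 1224963)*(-1/99430) = √(-1224922)*(-1/99430) = (I*√1224922)*(-1/99430) = -I*√1224922/99430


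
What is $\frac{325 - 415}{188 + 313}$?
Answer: $- \frac{30}{167} \approx -0.17964$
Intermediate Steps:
$\frac{325 - 415}{188 + 313} = \frac{325 - 415}{501} = \left(325 - 415\right) \frac{1}{501} = \left(-90\right) \frac{1}{501} = - \frac{30}{167}$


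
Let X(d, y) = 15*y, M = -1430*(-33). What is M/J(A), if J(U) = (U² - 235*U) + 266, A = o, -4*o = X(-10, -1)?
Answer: -755040/9619 ≈ -78.495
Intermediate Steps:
M = 47190
o = 15/4 (o = -15*(-1)/4 = -¼*(-15) = 15/4 ≈ 3.7500)
A = 15/4 ≈ 3.7500
J(U) = 266 + U² - 235*U
M/J(A) = 47190/(266 + (15/4)² - 235*15/4) = 47190/(266 + 225/16 - 3525/4) = 47190/(-9619/16) = 47190*(-16/9619) = -755040/9619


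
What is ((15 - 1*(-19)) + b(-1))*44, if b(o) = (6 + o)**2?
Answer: 2596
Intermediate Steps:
((15 - 1*(-19)) + b(-1))*44 = ((15 - 1*(-19)) + (6 - 1)**2)*44 = ((15 + 19) + 5**2)*44 = (34 + 25)*44 = 59*44 = 2596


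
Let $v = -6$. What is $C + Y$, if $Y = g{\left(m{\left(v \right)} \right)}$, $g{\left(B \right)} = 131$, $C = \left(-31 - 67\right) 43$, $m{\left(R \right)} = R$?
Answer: $-4083$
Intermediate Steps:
$C = -4214$ ($C = \left(-98\right) 43 = -4214$)
$Y = 131$
$C + Y = -4214 + 131 = -4083$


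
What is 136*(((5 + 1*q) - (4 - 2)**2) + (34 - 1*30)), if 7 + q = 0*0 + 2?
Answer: 0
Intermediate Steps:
q = -5 (q = -7 + (0*0 + 2) = -7 + (0 + 2) = -7 + 2 = -5)
136*(((5 + 1*q) - (4 - 2)**2) + (34 - 1*30)) = 136*(((5 + 1*(-5)) - (4 - 2)**2) + (34 - 1*30)) = 136*(((5 - 5) - 1*2**2) + (34 - 30)) = 136*((0 - 1*4) + 4) = 136*((0 - 4) + 4) = 136*(-4 + 4) = 136*0 = 0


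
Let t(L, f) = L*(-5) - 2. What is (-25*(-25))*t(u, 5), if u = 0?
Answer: -1250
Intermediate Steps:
t(L, f) = -2 - 5*L (t(L, f) = -5*L - 2 = -2 - 5*L)
(-25*(-25))*t(u, 5) = (-25*(-25))*(-2 - 5*0) = 625*(-2 + 0) = 625*(-2) = -1250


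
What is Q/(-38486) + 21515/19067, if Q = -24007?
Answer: 1285767759/733812562 ≈ 1.7522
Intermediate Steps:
Q/(-38486) + 21515/19067 = -24007/(-38486) + 21515/19067 = -24007*(-1/38486) + 21515*(1/19067) = 24007/38486 + 21515/19067 = 1285767759/733812562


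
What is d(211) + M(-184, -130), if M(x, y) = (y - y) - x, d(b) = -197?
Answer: -13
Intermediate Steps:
M(x, y) = -x (M(x, y) = 0 - x = -x)
d(211) + M(-184, -130) = -197 - 1*(-184) = -197 + 184 = -13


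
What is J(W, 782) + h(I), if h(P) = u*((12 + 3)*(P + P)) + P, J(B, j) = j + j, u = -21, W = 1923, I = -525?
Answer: 331789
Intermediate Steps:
J(B, j) = 2*j
h(P) = -629*P (h(P) = -21*(12 + 3)*(P + P) + P = -315*2*P + P = -630*P + P = -629*P)
J(W, 782) + h(I) = 2*782 - 629*(-525) = 1564 + 330225 = 331789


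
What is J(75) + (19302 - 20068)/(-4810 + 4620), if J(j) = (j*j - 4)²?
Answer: 3001586278/95 ≈ 3.1596e+7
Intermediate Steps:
J(j) = (-4 + j²)² (J(j) = (j² - 4)² = (-4 + j²)²)
J(75) + (19302 - 20068)/(-4810 + 4620) = (-4 + 75²)² + (19302 - 20068)/(-4810 + 4620) = (-4 + 5625)² - 766/(-190) = 5621² - 766*(-1/190) = 31595641 + 383/95 = 3001586278/95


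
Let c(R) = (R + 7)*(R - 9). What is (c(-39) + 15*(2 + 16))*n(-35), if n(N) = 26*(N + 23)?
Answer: -563472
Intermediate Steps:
c(R) = (-9 + R)*(7 + R) (c(R) = (7 + R)*(-9 + R) = (-9 + R)*(7 + R))
n(N) = 598 + 26*N (n(N) = 26*(23 + N) = 598 + 26*N)
(c(-39) + 15*(2 + 16))*n(-35) = ((-63 + (-39)² - 2*(-39)) + 15*(2 + 16))*(598 + 26*(-35)) = ((-63 + 1521 + 78) + 15*18)*(598 - 910) = (1536 + 270)*(-312) = 1806*(-312) = -563472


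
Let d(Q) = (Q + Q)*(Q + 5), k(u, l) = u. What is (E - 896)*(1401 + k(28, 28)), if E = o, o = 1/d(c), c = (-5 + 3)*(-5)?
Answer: -384113771/300 ≈ -1.2804e+6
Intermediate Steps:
c = 10 (c = -2*(-5) = 10)
d(Q) = 2*Q*(5 + Q) (d(Q) = (2*Q)*(5 + Q) = 2*Q*(5 + Q))
o = 1/300 (o = 1/(2*10*(5 + 10)) = 1/(2*10*15) = 1/300 ≈ 0.0033333)
E = 1/300 ≈ 0.0033333
(E - 896)*(1401 + k(28, 28)) = (1/300 - 896)*(1401 + 28) = -268799/300*1429 = -384113771/300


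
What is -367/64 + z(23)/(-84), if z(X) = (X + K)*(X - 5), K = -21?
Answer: -2761/448 ≈ -6.1629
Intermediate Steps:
z(X) = (-21 + X)*(-5 + X) (z(X) = (X - 21)*(X - 5) = (-21 + X)*(-5 + X))
-367/64 + z(23)/(-84) = -367/64 + (105 + 23² - 26*23)/(-84) = -367*1/64 + (105 + 529 - 598)*(-1/84) = -367/64 + 36*(-1/84) = -367/64 - 3/7 = -2761/448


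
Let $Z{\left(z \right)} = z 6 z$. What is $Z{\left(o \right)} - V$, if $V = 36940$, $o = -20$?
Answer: $-34540$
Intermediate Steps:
$Z{\left(z \right)} = 6 z^{2}$ ($Z{\left(z \right)} = 6 z z = 6 z^{2}$)
$Z{\left(o \right)} - V = 6 \left(-20\right)^{2} - 36940 = 6 \cdot 400 - 36940 = 2400 - 36940 = -34540$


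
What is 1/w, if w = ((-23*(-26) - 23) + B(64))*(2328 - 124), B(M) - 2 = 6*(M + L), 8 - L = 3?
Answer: 1/2184164 ≈ 4.5784e-7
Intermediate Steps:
L = 5 (L = 8 - 1*3 = 8 - 3 = 5)
B(M) = 32 + 6*M (B(M) = 2 + 6*(M + 5) = 2 + 6*(5 + M) = 2 + (30 + 6*M) = 32 + 6*M)
w = 2184164 (w = ((-23*(-26) - 23) + (32 + 6*64))*(2328 - 124) = ((598 - 23) + (32 + 384))*2204 = (575 + 416)*2204 = 991*2204 = 2184164)
1/w = 1/2184164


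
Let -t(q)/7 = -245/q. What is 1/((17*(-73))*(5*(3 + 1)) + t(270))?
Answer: -54/1339937 ≈ -4.0300e-5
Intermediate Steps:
t(q) = 1715/q (t(q) = -(-1715)/q = 1715/q)
1/((17*(-73))*(5*(3 + 1)) + t(270)) = 1/((17*(-73))*(5*(3 + 1)) + 1715/270) = 1/(-6205*4 + 1715*(1/270)) = 1/(-1241*20 + 343/54) = 1/(-24820 + 343/54) = 1/(-1339937/54) = -54/1339937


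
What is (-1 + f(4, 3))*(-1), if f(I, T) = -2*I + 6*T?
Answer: -9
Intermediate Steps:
(-1 + f(4, 3))*(-1) = (-1 + (-2*4 + 6*3))*(-1) = (-1 + (-8 + 18))*(-1) = (-1 + 10)*(-1) = 9*(-1) = -9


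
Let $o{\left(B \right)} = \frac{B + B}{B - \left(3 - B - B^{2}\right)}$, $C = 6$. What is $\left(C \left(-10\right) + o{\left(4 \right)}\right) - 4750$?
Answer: $- \frac{101002}{21} \approx -4809.6$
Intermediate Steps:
$o{\left(B \right)} = \frac{2 B}{-3 + B^{2} + 2 B}$ ($o{\left(B \right)} = \frac{2 B}{B - \left(3 - B - B^{2}\right)} = \frac{2 B}{B + \left(-3 + B + B^{2}\right)} = \frac{2 B}{-3 + B^{2} + 2 B}$)
$\left(C \left(-10\right) + o{\left(4 \right)}\right) - 4750 = \left(6 \left(-10\right) + 2 \cdot 4 \frac{1}{-3 + 4^{2} + 2 \cdot 4}\right) - 4750 = \left(-60 + 2 \cdot 4 \frac{1}{-3 + 16 + 8}\right) - 4750 = \left(-60 + 2 \cdot 4 \cdot \frac{1}{21}\right) - 4750 = \left(-60 + \frac{8}{21}\right) - 4750 = - \frac{1252}{21} - 4750 = - \frac{101002}{21}$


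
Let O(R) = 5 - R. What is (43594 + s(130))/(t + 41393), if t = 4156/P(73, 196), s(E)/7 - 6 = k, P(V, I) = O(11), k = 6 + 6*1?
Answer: 131160/122101 ≈ 1.0742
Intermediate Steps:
k = 12 (k = 6 + 6 = 12)
P(V, I) = -6 (P(V, I) = 5 - 1*11 = 5 - 11 = -6)
s(E) = 126 (s(E) = 42 + 7*12 = 42 + 84 = 126)
t = -2078/3 (t = 4156/(-6) = 4156*(-1/6) = -2078/3 ≈ -692.67)
(43594 + s(130))/(t + 41393) = (43594 + 126)/(-2078/3 + 41393) = 43720/(122101/3) = 43720*(3/122101) = 131160/122101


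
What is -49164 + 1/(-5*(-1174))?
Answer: -288592679/5870 ≈ -49164.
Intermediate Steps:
-49164 + 1/(-5*(-1174)) = -49164 + 1/5870 = -288592679/5870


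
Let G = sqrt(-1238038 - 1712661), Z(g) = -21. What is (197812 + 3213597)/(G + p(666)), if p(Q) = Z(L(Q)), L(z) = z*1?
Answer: -71639589/2951140 - 3411409*I*sqrt(2950699)/2951140 ≈ -24.275 - 1985.7*I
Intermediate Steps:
L(z) = z
p(Q) = -21
G = I*sqrt(2950699) (G = sqrt(-2950699) = I*sqrt(2950699) ≈ 1717.8*I)
(197812 + 3213597)/(G + p(666)) = (197812 + 3213597)/(I*sqrt(2950699) - 21) = 3411409/(-21 + I*sqrt(2950699))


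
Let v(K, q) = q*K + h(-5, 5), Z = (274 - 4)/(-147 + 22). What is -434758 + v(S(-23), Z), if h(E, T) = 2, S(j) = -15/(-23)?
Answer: -49997102/115 ≈ -4.3476e+5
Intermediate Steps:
S(j) = 15/23 (S(j) = -15*(-1/23) = 15/23)
Z = -54/25 (Z = 270/(-125) = 270*(-1/125) = -54/25 ≈ -2.1600)
v(K, q) = 2 + K*q (v(K, q) = q*K + 2 = K*q + 2 = 2 + K*q)
-434758 + v(S(-23), Z) = -434758 + (2 + (15/23)*(-54/25)) = -434758 + (2 - 162/115) = -434758 + 68/115 = -49997102/115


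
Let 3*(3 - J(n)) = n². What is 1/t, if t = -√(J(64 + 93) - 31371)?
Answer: I*√356259/118753 ≈ 0.0050262*I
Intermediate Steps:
J(n) = 3 - n²/3
t = -I*√356259/3 (t = -√((3 - (64 + 93)²/3) - 31371) = -√((3 - ⅓*157²) - 31371) = -√((3 - ⅓*24649) - 31371) = -√((3 - 24649/3) - 31371) = -√(-24640/3 - 31371) = -√(-118753/3) = -I*√356259/3 ≈ -198.96*I)
1/t = 1/(-I*√356259/3) = I*√356259/118753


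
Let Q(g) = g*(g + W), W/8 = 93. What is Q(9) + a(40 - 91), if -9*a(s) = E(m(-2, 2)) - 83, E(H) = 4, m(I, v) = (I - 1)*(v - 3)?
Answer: 61072/9 ≈ 6785.8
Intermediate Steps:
m(I, v) = (-1 + I)*(-3 + v)
W = 744 (W = 8*93 = 744)
Q(g) = g*(744 + g) (Q(g) = g*(g + 744) = g*(744 + g))
a(s) = 79/9 (a(s) = -(4 - 83)/9 = -1/9*(-79) = 79/9)
Q(9) + a(40 - 91) = 9*(744 + 9) + 79/9 = 9*753 + 79/9 = 6777 + 79/9 = 61072/9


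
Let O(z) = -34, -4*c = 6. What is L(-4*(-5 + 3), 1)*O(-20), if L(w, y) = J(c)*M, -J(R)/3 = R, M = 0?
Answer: 0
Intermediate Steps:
c = -3/2 (c = -¼*6 = -3/2 ≈ -1.5000)
J(R) = -3*R
L(w, y) = 0 (L(w, y) = -3*(-3/2)*0 = (9/2)*0 = 0)
L(-4*(-5 + 3), 1)*O(-20) = 0*(-34) = 0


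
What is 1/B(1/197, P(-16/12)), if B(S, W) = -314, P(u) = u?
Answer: -1/314 ≈ -0.0031847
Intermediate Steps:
1/B(1/197, P(-16/12)) = 1/(-314) = -1/314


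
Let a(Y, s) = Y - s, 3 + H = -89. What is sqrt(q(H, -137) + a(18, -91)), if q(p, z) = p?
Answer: sqrt(17) ≈ 4.1231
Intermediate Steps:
H = -92 (H = -3 - 89 = -92)
sqrt(q(H, -137) + a(18, -91)) = sqrt(-92 + (18 - 1*(-91))) = sqrt(-92 + (18 + 91)) = sqrt(-92 + 109) = sqrt(17)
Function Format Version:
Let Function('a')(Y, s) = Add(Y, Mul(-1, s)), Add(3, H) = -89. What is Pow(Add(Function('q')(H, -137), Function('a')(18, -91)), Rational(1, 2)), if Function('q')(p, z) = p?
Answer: Pow(17, Rational(1, 2)) ≈ 4.1231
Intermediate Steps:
H = -92 (H = Add(-3, -89) = -92)
Pow(Add(Function('q')(H, -137), Function('a')(18, -91)), Rational(1, 2)) = Pow(Add(-92, Add(18, Mul(-1, -91))), Rational(1, 2)) = Pow(Add(-92, Add(18, 91)), Rational(1, 2)) = Pow(Add(-92, 109), Rational(1, 2)) = Pow(17, Rational(1, 2))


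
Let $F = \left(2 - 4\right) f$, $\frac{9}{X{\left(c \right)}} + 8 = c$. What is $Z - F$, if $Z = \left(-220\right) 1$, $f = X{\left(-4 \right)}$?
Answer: $- \frac{443}{2} \approx -221.5$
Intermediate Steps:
$X{\left(c \right)} = \frac{9}{-8 + c}$
$f = - \frac{3}{4}$ ($f = \frac{9}{-8 - 4} = \frac{9}{-12} = 9 \left(- \frac{1}{12}\right) = - \frac{3}{4} \approx -0.75$)
$F = \frac{3}{2}$ ($F = \left(2 - 4\right) \left(- \frac{3}{4}\right) = \left(-2\right) \left(- \frac{3}{4}\right) = \frac{3}{2} \approx 1.5$)
$Z = -220$
$Z - F = -220 - \frac{3}{2} = - \frac{443}{2}$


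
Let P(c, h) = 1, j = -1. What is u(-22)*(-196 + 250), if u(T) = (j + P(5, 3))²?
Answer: 0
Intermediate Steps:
u(T) = 0 (u(T) = (-1 + 1)² = 0² = 0)
u(-22)*(-196 + 250) = 0*(-196 + 250) = 0*54 = 0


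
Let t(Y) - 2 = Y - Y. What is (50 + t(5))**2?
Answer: 2704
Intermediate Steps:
t(Y) = 2 (t(Y) = 2 + (Y - Y) = 2 + 0 = 2)
(50 + t(5))**2 = (50 + 2)**2 = 52**2 = 2704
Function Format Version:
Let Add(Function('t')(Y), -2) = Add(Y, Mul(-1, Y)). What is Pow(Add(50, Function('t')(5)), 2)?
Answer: 2704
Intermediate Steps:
Function('t')(Y) = 2 (Function('t')(Y) = Add(2, Add(Y, Mul(-1, Y))) = Add(2, 0) = 2)
Pow(Add(50, Function('t')(5)), 2) = Pow(Add(50, 2), 2) = Pow(52, 2) = 2704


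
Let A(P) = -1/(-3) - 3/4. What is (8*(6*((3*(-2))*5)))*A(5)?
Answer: 600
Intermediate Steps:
A(P) = -5/12 (A(P) = -1*(-1/3) - 3*1/4 = 1/3 - 3/4 = -5/12)
(8*(6*((3*(-2))*5)))*A(5) = (8*(6*((3*(-2))*5)))*(-5/12) = (8*(6*(-6*5)))*(-5/12) = (8*(6*(-30)))*(-5/12) = (8*(-180))*(-5/12) = -1440*(-5/12) = 600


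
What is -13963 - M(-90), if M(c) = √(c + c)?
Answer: -13963 - 6*I*√5 ≈ -13963.0 - 13.416*I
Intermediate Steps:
M(c) = √2*√c (M(c) = √(2*c) = √2*√c)
-13963 - M(-90) = -13963 - √2*√(-90) = -13963 - √2*3*I*√10 = -13963 - 6*I*√5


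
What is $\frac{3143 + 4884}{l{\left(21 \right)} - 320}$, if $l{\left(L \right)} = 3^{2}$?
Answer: $- \frac{8027}{311} \approx -25.81$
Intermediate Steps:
$l{\left(L \right)} = 9$
$\frac{3143 + 4884}{l{\left(21 \right)} - 320} = \frac{3143 + 4884}{9 - 320} = \frac{8027}{-311} = 8027 \left(- \frac{1}{311}\right) = - \frac{8027}{311}$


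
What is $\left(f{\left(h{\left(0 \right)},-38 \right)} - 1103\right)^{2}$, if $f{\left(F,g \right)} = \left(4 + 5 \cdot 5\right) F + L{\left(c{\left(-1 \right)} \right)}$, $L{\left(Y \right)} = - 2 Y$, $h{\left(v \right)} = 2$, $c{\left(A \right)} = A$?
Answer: $1087849$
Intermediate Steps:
$f{\left(F,g \right)} = 2 + 29 F$ ($f{\left(F,g \right)} = \left(4 + 5 \cdot 5\right) F - -2 = \left(4 + 25\right) F + 2 = 29 F + 2 = 2 + 29 F$)
$\left(f{\left(h{\left(0 \right)},-38 \right)} - 1103\right)^{2} = \left(\left(2 + 29 \cdot 2\right) - 1103\right)^{2} = \left(\left(2 + 58\right) - 1103\right)^{2} = \left(60 - 1103\right)^{2} = \left(-1043\right)^{2} = 1087849$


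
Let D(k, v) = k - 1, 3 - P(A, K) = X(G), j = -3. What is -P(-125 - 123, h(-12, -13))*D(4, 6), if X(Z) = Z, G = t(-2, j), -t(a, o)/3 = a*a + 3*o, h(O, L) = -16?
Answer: 36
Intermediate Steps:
t(a, o) = -9*o - 3*a**2 (t(a, o) = -3*(a*a + 3*o) = -3*(a**2 + 3*o) = -9*o - 3*a**2)
G = 15 (G = -9*(-3) - 3*(-2)**2 = 27 - 3*4 = 27 - 12 = 15)
P(A, K) = -12 (P(A, K) = 3 - 1*15 = 3 - 15 = -12)
D(k, v) = -1 + k
-P(-125 - 123, h(-12, -13))*D(4, 6) = -(-12)*(-1 + 4) = -(-12)*3 = -1*(-36) = 36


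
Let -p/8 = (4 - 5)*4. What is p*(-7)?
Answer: -224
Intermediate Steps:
p = 32 (p = -8*(4 - 5)*4 = -(-8)*4 = -8*(-4) = 32)
p*(-7) = 32*(-7) = -224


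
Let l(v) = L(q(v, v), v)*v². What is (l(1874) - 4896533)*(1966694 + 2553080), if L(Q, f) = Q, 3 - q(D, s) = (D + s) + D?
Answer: -89211876735162398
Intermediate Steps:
q(D, s) = 3 - s - 2*D (q(D, s) = 3 - ((D + s) + D) = 3 - (s + 2*D) = 3 + (-s - 2*D) = 3 - s - 2*D)
l(v) = v²*(3 - 3*v) (l(v) = (3 - v - 2*v)*v² = (3 - 3*v)*v² = v²*(3 - 3*v))
(l(1874) - 4896533)*(1966694 + 2553080) = (3*1874²*(1 - 1*1874) - 4896533)*(1966694 + 2553080) = (3*3511876*(1 - 1874) - 4896533)*4519774 = (3*3511876*(-1873) - 4896533)*4519774 = (-19733231244 - 4896533)*4519774 = -19738127777*4519774 = -89211876735162398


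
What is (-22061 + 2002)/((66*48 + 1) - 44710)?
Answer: 20059/41541 ≈ 0.48287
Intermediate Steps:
(-22061 + 2002)/((66*48 + 1) - 44710) = -20059/((3168 + 1) - 44710) = -20059/(3169 - 44710) = -20059/(-41541) = -20059*(-1/41541) = 20059/41541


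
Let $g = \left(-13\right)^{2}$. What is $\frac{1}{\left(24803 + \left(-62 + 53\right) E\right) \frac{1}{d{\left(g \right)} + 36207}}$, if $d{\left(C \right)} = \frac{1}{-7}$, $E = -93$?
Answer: $\frac{31681}{22435} \approx 1.4121$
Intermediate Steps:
$g = 169$
$d{\left(C \right)} = - \frac{1}{7}$
$\frac{1}{\left(24803 + \left(-62 + 53\right) E\right) \frac{1}{d{\left(g \right)} + 36207}} = \frac{1}{\left(24803 + \left(-62 + 53\right) \left(-93\right)\right) \frac{1}{- \frac{1}{7} + 36207}} = \frac{1}{\left(24803 - -837\right) \frac{1}{\frac{253448}{7}}} = \frac{1}{\left(24803 + 837\right) \frac{7}{253448}} = \frac{1}{25640 \cdot \frac{7}{253448}} = \frac{1}{\frac{22435}{31681}} = \frac{31681}{22435}$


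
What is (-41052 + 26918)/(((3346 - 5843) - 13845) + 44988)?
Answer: -7067/14323 ≈ -0.49340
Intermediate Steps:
(-41052 + 26918)/(((3346 - 5843) - 13845) + 44988) = -14134/((-2497 - 13845) + 44988) = -14134/(-16342 + 44988) = -14134/28646 = -14134*1/28646 = -7067/14323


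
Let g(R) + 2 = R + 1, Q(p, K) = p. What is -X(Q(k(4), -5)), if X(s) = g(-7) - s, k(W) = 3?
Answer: 11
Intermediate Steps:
g(R) = -1 + R (g(R) = -2 + (R + 1) = -2 + (1 + R) = -1 + R)
X(s) = -8 - s (X(s) = (-1 - 7) - s = -8 - s)
-X(Q(k(4), -5)) = -(-8 - 1*3) = -(-8 - 3) = -1*(-11) = 11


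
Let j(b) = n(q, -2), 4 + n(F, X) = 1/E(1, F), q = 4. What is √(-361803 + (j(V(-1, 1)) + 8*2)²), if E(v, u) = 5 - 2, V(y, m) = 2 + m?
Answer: I*√3254858/3 ≈ 601.37*I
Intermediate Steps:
E(v, u) = 3
n(F, X) = -11/3 (n(F, X) = -4 + 1/3 = -4 + ⅓ = -11/3)
j(b) = -11/3
√(-361803 + (j(V(-1, 1)) + 8*2)²) = √(-361803 + (-11/3 + 8*2)²) = √(-361803 + (-11/3 + 16)²) = √(-361803 + (37/3)²) = √(-361803 + 1369/9) = √(-3254858/9) = I*√3254858/3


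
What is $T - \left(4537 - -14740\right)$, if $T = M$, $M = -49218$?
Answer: $-68495$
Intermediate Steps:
$T = -49218$
$T - \left(4537 - -14740\right) = -49218 - \left(4537 - -14740\right) = -49218 - \left(4537 + 14740\right) = -49218 - 19277 = -68495$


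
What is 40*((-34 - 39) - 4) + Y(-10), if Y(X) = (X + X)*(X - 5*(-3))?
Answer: -3180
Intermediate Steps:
Y(X) = 2*X*(15 + X) (Y(X) = (2*X)*(X + 15) = (2*X)*(15 + X) = 2*X*(15 + X))
40*((-34 - 39) - 4) + Y(-10) = 40*((-34 - 39) - 4) + 2*(-10)*(15 - 10) = 40*(-73 - 4) + 2*(-10)*5 = 40*(-77) - 100 = -3080 - 100 = -3180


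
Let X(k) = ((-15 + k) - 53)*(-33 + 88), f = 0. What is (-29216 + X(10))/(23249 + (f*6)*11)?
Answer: -32406/23249 ≈ -1.3939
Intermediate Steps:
X(k) = -3740 + 55*k (X(k) = (-68 + k)*55 = -3740 + 55*k)
(-29216 + X(10))/(23249 + (f*6)*11) = (-29216 + (-3740 + 55*10))/(23249 + (0*6)*11) = (-29216 + (-3740 + 550))/(23249 + 0*11) = (-29216 - 3190)/(23249 + 0) = -32406/23249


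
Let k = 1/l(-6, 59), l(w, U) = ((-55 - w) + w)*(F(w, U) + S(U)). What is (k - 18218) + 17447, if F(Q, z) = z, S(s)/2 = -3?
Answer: -2247466/2915 ≈ -771.00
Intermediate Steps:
S(s) = -6 (S(s) = 2*(-3) = -6)
l(w, U) = 330 - 55*U (l(w, U) = ((-55 - w) + w)*(U - 6) = -55*(-6 + U) = 330 - 55*U)
k = -1/2915 (k = 1/(330 - 55*59) = 1/(330 - 3245) = 1/(-2915) = -1/2915 ≈ -0.00034305)
(k - 18218) + 17447 = (-1/2915 - 18218) + 17447 = -53105471/2915 + 17447 = -2247466/2915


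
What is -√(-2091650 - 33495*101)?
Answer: -11*I*√45245 ≈ -2339.8*I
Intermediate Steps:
-√(-2091650 - 33495*101) = -√(-2091650 - 3382995) = -√(-5474645) = -11*I*√45245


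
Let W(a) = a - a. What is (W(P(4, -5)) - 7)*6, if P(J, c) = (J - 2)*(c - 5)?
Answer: -42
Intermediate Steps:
P(J, c) = (-5 + c)*(-2 + J) (P(J, c) = (-2 + J)*(-5 + c) = (-5 + c)*(-2 + J))
W(a) = 0
(W(P(4, -5)) - 7)*6 = (0 - 7)*6 = -7*6 = -42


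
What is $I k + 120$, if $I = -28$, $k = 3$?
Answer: $36$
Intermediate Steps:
$I k + 120 = \left(-28\right) 3 + 120 = -84 + 120 = 36$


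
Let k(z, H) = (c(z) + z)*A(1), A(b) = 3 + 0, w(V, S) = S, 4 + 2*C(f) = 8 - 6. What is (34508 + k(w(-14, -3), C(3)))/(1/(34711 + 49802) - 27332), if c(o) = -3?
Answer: -582970674/461981863 ≈ -1.2619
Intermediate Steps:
C(f) = -1 (C(f) = -2 + (8 - 6)/2 = -2 + (½)*2 = -2 + 1 = -1)
A(b) = 3
k(z, H) = -9 + 3*z (k(z, H) = (-3 + z)*3 = -9 + 3*z)
(34508 + k(w(-14, -3), C(3)))/(1/(34711 + 49802) - 27332) = (34508 + (-9 + 3*(-3)))/(1/(34711 + 49802) - 27332) = (34508 + (-9 - 9))/(1/84513 - 27332) = (34508 - 18)/(1/84513 - 27332) = 34490/(-2309909315/84513) = 34490*(-84513/2309909315) = -582970674/461981863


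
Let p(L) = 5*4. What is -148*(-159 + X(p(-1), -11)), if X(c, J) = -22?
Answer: 26788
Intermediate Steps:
p(L) = 20
-148*(-159 + X(p(-1), -11)) = -148*(-159 - 22) = -148*(-181) = 26788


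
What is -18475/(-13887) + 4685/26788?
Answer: 559968895/372004956 ≈ 1.5053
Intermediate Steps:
-18475/(-13887) + 4685/26788 = -18475*(-1/13887) + 4685*(1/26788) = 18475/13887 + 4685/26788 = 559968895/372004956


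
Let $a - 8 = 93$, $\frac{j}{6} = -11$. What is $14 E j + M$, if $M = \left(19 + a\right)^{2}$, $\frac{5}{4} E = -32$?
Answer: $\frac{190272}{5} \approx 38054.0$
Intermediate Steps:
$j = -66$ ($j = 6 \left(-11\right) = -66$)
$E = - \frac{128}{5}$ ($E = \frac{4}{5} \left(-32\right) = - \frac{128}{5} \approx -25.6$)
$a = 101$ ($a = 8 + 93 = 101$)
$M = 14400$ ($M = \left(19 + 101\right)^{2} = 120^{2} = 14400$)
$14 E j + M = 14 \left(- \frac{128}{5}\right) \left(-66\right) + 14400 = \left(- \frac{1792}{5}\right) \left(-66\right) + 14400 = \frac{118272}{5} + 14400 = \frac{190272}{5}$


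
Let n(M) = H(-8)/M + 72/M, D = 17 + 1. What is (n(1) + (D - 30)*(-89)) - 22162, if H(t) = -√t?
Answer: -21022 - 2*I*√2 ≈ -21022.0 - 2.8284*I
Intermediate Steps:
D = 18
n(M) = 72/M - 2*I*√2/M (n(M) = (-√(-8))/M + 72/M = (-2*I*√2)/M + 72/M = -2*I*√2/M + 72/M = 72/M - 2*I*√2/M)
(n(1) + (D - 30)*(-89)) - 22162 = (2*(36 - I*√2)/1 + (18 - 30)*(-89)) - 22162 = (2*1*(36 - I*√2) - 12*(-89)) - 22162 = ((72 - 2*I*√2) + 1068) - 22162 = (1140 - 2*I*√2) - 22162 = -21022 - 2*I*√2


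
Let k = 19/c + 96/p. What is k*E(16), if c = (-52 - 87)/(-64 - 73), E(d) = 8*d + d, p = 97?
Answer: 38280240/13483 ≈ 2839.1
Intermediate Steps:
E(d) = 9*d
c = 139/137 (c = -139/(-137) = -139*(-1/137) = 139/137 ≈ 1.0146)
k = 265835/13483 (k = 19/(139/137) + 96/97 = 19*(137/139) + 96*(1/97) = 2603/139 + 96/97 = 265835/13483 ≈ 19.716)
k*E(16) = 265835*(9*16)/13483 = (265835/13483)*144 = 38280240/13483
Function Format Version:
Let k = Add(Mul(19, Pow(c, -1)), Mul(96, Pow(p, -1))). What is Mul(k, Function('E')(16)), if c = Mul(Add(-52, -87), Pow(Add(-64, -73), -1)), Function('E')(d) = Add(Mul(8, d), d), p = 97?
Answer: Rational(38280240, 13483) ≈ 2839.1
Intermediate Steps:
Function('E')(d) = Mul(9, d)
c = Rational(139, 137) (c = Mul(-139, Pow(-137, -1)) = Mul(-139, Rational(-1, 137)) = Rational(139, 137) ≈ 1.0146)
k = Rational(265835, 13483) (k = Add(Mul(19, Pow(Rational(139, 137), -1)), Mul(96, Pow(97, -1))) = Add(Mul(19, Rational(137, 139)), Mul(96, Rational(1, 97))) = Add(Rational(2603, 139), Rational(96, 97)) = Rational(265835, 13483) ≈ 19.716)
Mul(k, Function('E')(16)) = Mul(Rational(265835, 13483), Mul(9, 16)) = Mul(Rational(265835, 13483), 144) = Rational(38280240, 13483)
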